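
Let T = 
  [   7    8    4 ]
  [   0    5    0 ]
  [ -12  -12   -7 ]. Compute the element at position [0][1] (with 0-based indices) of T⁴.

Characteristic polynomial: λ^3 - 5λ^2 - λ + 5 = (λ - 5)(λ - 1)(λ + 1), so the eigenvalues are -1, 1, 5.
λ=-1: eigenvector (1, 0, -2).
λ=1: eigenvector (2, 0, -3).
λ=5: eigenvector (2, 1, -3).
P = [[1, 2, 2], [0, 0, 1], [-2, -3, -3]], D = diag(-1, 1, 5), P⁻¹ = [[-3, 0, -2], [2, -1, 1], [0, 1, 0]].
T⁴ = P·diag(1, 1, 625)·P⁻¹ = [[1, 1248, 0], [0, 625, 0], [0, -1872, 1]].
The requested entry is 1248.

1248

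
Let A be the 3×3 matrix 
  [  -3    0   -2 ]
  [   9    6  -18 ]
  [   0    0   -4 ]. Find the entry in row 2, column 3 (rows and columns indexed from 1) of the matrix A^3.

-486

Characteristic polynomial: μ^3 + μ^2 - 30μ - 72 = (μ - 6)(μ + 3)(μ + 4), so the eigenvalues are -4, -3, 6.
μ=-3: eigenvector (1, -1, 0).
μ=6: eigenvector (0, 1, 0).
μ=-4: eigenvector (2, 0, 1).
P = [[1, 0, 2], [-1, 1, 0], [0, 0, 1]], D = diag(-3, 6, -4), P⁻¹ = [[1, 0, -2], [1, 1, -2], [0, 0, 1]].
A³ = P·diag(-27, 216, -64)·P⁻¹ = [[-27, 0, -74], [243, 216, -486], [0, 0, -64]].
The requested entry is -486.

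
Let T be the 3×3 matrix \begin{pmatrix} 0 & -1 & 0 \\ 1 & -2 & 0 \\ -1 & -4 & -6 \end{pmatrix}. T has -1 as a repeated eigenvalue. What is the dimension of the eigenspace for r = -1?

1

T + 1I = [[1, -1, 0], [1, -1, 0], [-1, -4, -5]].
This matrix has rank 2, so its null space has dimension 3 − 2 = 1.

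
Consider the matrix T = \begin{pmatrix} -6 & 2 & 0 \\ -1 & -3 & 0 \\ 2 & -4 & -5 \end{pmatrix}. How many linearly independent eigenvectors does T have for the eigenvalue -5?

2

T + 5I = [[-1, 2, 0], [-1, 2, 0], [2, -4, 0]].
This matrix has rank 1, so its null space has dimension 3 − 1 = 2.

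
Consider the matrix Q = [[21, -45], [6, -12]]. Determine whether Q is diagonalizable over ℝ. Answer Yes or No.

Yes

Characteristic polynomial: p(μ) = μ^2 - 9μ + 18 = (μ - 6)(μ - 3).
All 2 eigenvalues are distinct, so Q is diagonalizable.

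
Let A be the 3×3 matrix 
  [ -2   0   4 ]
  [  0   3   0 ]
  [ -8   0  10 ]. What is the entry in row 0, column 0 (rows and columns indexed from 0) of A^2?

-28

Characteristic polynomial: t^3 - 11t^2 + 36t - 36 = (t - 6)(t - 3)(t - 2), so the eigenvalues are 2, 3, 6.
t=2: eigenvector (1, 0, 1).
t=3: eigenvector (0, 1, 0).
t=6: eigenvector (-1, 0, -2).
P = [[1, 0, -1], [0, 1, 0], [1, 0, -2]], D = diag(2, 3, 6), P⁻¹ = [[2, 0, -1], [0, 1, 0], [1, 0, -1]].
A² = P·diag(4, 9, 36)·P⁻¹ = [[-28, 0, 32], [0, 9, 0], [-64, 0, 68]].
The requested entry is -28.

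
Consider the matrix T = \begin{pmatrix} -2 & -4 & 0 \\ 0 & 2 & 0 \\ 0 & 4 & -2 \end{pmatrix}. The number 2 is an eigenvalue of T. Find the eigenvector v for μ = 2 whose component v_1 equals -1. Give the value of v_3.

1

T − 2I = [[-4, -4, 0], [0, 0, 0], [0, 4, -4]].
Solving (T − 2I)v = 0 gives the eigenspace spanned by (-1, 1, 1).
With v_1 = -1, v = (-1, 1, 1), so v_3 = 1.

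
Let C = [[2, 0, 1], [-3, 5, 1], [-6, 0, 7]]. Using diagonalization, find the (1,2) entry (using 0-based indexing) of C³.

Characteristic polynomial: t^3 - 14t^2 + 65t - 100 = (t - 5)^2(t - 4), so the eigenvalues are 4, 5, 5.
t=4: eigenvector (1, 1, 2).
t=5: eigenvector (0, 1, 0).
t=5: eigenvector (1, 2, 3).
P = [[1, 0, 1], [1, 1, 2], [2, 0, 3]], D = diag(4, 5, 5), P⁻¹ = [[3, 0, -1], [1, 1, -1], [-2, 0, 1]].
C³ = P·diag(64, 125, 125)·P⁻¹ = [[-58, 0, 61], [-183, 125, 61], [-366, 0, 247]].
The requested entry is 61.

61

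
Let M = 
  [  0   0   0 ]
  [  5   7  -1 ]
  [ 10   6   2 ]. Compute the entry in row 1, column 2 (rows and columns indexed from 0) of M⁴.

-369

Characteristic polynomial: s^3 - 9s^2 + 20s = s(s - 5)(s - 4), so the eigenvalues are 0, 4, 5.
s=5: eigenvector (0, 1, 2).
s=0: eigenvector (1, -1, -2).
s=4: eigenvector (0, 1, 3).
P = [[0, 1, 0], [1, -1, 1], [2, -2, 3]], D = diag(5, 0, 4), P⁻¹ = [[1, 3, -1], [1, 0, 0], [0, -2, 1]].
M⁴ = P·diag(625, 0, 256)·P⁻¹ = [[0, 0, 0], [625, 1363, -369], [1250, 2214, -482]].
The requested entry is -369.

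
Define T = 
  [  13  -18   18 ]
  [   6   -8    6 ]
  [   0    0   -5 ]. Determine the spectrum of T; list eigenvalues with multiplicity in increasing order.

Characteristic polynomial: p(μ) = μ^3 - 21μ + 20 = (μ - 4)(μ - 1)(μ + 5).
Roots (with multiplicity): -5, 1, 4.

-5, 1, 4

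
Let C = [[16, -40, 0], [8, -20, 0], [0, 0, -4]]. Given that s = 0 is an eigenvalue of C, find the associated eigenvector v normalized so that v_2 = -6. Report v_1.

C = [[16, -40, 0], [8, -20, 0], [0, 0, -4]].
Solving (C)v = 0 gives the eigenspace spanned by (-15, -6, 0).
With v_2 = -6, v = (-15, -6, 0), so v_1 = -15.

-15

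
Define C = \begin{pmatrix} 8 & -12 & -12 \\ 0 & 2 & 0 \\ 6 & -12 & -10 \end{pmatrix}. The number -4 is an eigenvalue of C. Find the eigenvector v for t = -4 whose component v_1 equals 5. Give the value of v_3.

C + 4I = [[12, -12, -12], [0, 6, 0], [6, -12, -6]].
Solving (C + 4I)v = 0 gives the eigenspace spanned by (5, 0, 5).
With v_1 = 5, v = (5, 0, 5), so v_3 = 5.

5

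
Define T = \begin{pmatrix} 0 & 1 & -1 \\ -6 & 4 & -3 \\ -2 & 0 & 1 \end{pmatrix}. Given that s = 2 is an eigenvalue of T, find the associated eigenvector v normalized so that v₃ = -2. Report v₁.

T − 2I = [[-2, 1, -1], [-6, 2, -3], [-2, 0, -1]].
Solving (T − 2I)v = 0 gives the eigenspace spanned by (1, 0, -2).
With v₃ = -2, v = (1, 0, -2), so v₁ = 1.

1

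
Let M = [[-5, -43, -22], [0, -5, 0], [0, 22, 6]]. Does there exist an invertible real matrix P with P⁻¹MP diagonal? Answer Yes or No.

Characteristic polynomial: p(t) = t^3 + 4t^2 - 35t - 150 = (t - 6)(t + 5)^2.
t = -5 has algebraic multiplicity 2; rank(M + 5I) = 2, so geometric multiplicity = 1.
Geometric multiplicity < algebraic multiplicity, so M is not diagonalizable.

No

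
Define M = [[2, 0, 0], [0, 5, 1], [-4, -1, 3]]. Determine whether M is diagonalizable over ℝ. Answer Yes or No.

No

Characteristic polynomial: p(t) = t^3 - 10t^2 + 32t - 32 = (t - 4)^2(t - 2).
t = 4 has algebraic multiplicity 2; rank(M − 4I) = 2, so geometric multiplicity = 1.
Geometric multiplicity < algebraic multiplicity, so M is not diagonalizable.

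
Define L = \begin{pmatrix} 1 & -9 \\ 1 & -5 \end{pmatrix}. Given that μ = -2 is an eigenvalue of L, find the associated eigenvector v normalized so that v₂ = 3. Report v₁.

9

L + 2I = [[3, -9], [1, -3]].
Solving (L + 2I)v = 0 gives the eigenspace spanned by (9, 3).
With v₂ = 3, v = (9, 3), so v₁ = 9.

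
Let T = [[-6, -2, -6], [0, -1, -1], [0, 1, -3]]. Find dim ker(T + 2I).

T + 2I = [[-4, -2, -6], [0, 1, -1], [0, 1, -1]].
This matrix has rank 2, so its null space has dimension 3 − 2 = 1.

1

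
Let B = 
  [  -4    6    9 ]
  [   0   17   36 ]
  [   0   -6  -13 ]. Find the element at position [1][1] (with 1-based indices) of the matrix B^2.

16

Characteristic polynomial: t^3 - 21t - 20 = (t - 5)(t + 1)(t + 4), so the eigenvalues are -4, -1, 5.
t=-4: eigenvector (1, 0, 0).
t=5: eigenvector (1, 3, -1).
t=-1: eigenvector (-1, -2, 1).
P = [[1, 1, -1], [0, 3, -2], [0, -1, 1]], D = diag(-4, 5, -1), P⁻¹ = [[1, 0, 1], [0, 1, 2], [0, 1, 3]].
B² = P·diag(16, 25, 1)·P⁻¹ = [[16, 24, 63], [0, 73, 144], [0, -24, -47]].
The requested entry is 16.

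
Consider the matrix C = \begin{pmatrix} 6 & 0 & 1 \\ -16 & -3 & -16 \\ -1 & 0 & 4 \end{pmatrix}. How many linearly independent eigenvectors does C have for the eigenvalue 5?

C − 5I = [[1, 0, 1], [-16, -8, -16], [-1, 0, -1]].
This matrix has rank 2, so its null space has dimension 3 − 2 = 1.

1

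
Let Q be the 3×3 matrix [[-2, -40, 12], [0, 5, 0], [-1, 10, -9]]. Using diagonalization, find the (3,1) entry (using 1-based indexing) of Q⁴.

Characteristic polynomial: t^3 + 6t^2 - 25t - 150 = (t - 5)(t + 5)(t + 6), so the eigenvalues are -6, -5, 5.
t=-6: eigenvector (-3, 0, 1).
t=-5: eigenvector (-4, 0, 1).
t=5: eigenvector (-4, 1, 1).
P = [[-3, -4, -4], [0, 0, 1], [1, 1, 1]], D = diag(-6, -5, 5), P⁻¹ = [[1, 0, 4], [-1, -1, -3], [0, 1, 0]].
Q⁴ = P·diag(1296, 625, 625)·P⁻¹ = [[-1388, 0, -8052], [0, 625, 0], [671, 0, 3309]].
The requested entry is 671.

671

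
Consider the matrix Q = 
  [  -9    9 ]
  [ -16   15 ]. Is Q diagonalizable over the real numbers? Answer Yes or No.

No

Characteristic polynomial: p(r) = r^2 - 6r + 9 = (r - 3)^2.
r = 3 has algebraic multiplicity 2; rank(Q − 3I) = 1, so geometric multiplicity = 1.
Geometric multiplicity < algebraic multiplicity, so Q is not diagonalizable.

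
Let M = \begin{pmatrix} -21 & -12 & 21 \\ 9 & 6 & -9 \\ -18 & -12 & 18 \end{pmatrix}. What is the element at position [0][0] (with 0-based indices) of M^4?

-2349

Characteristic polynomial: r^3 - 3r^2 - 18r = r(r - 6)(r + 3), so the eigenvalues are -3, 0, 6.
r=6: eigenvector (-2, 1, -2).
r=-3: eigenvector (3, -1, 2).
r=0: eigenvector (1, 0, 1).
P = [[-2, 3, 1], [1, -1, 0], [-2, 2, 1]], D = diag(6, -3, 0), P⁻¹ = [[1, 1, -1], [1, 0, -1], [0, 2, 1]].
M⁴ = P·diag(1296, 81, 0)·P⁻¹ = [[-2349, -2592, 2349], [1215, 1296, -1215], [-2430, -2592, 2430]].
The requested entry is -2349.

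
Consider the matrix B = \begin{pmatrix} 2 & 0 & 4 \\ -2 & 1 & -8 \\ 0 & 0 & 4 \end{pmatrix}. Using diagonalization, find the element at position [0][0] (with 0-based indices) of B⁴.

Characteristic polynomial: s^3 - 7s^2 + 14s - 8 = (s - 4)(s - 2)(s - 1), so the eigenvalues are 1, 2, 4.
s=2: eigenvector (1, -2, 0).
s=1: eigenvector (0, 1, 0).
s=4: eigenvector (2, -4, 1).
P = [[1, 0, 2], [-2, 1, -4], [0, 0, 1]], D = diag(2, 1, 4), P⁻¹ = [[1, 0, -2], [2, 1, 0], [0, 0, 1]].
B⁴ = P·diag(16, 1, 256)·P⁻¹ = [[16, 0, 480], [-30, 1, -960], [0, 0, 256]].
The requested entry is 16.

16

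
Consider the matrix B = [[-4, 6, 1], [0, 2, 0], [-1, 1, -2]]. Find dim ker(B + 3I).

1

B + 3I = [[-1, 6, 1], [0, 5, 0], [-1, 1, 1]].
This matrix has rank 2, so its null space has dimension 3 − 2 = 1.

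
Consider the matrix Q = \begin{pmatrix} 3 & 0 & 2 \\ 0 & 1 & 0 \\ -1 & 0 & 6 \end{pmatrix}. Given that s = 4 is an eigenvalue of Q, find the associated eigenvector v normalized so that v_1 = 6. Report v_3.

3

Q − 4I = [[-1, 0, 2], [0, -3, 0], [-1, 0, 2]].
Solving (Q − 4I)v = 0 gives the eigenspace spanned by (6, 0, 3).
With v_1 = 6, v = (6, 0, 3), so v_3 = 3.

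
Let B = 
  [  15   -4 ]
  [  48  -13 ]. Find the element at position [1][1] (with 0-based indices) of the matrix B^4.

-239

Characteristic polynomial: t^2 - 2t - 3 = (t - 3)(t + 1), so the eigenvalues are -1, 3.
t=3: eigenvector (1, 3).
t=-1: eigenvector (1, 4).
P = [[1, 1], [3, 4]], D = diag(3, -1), P⁻¹ = [[4, -1], [-3, 1]].
B⁴ = P·diag(81, 1)·P⁻¹ = [[321, -80], [960, -239]].
The requested entry is -239.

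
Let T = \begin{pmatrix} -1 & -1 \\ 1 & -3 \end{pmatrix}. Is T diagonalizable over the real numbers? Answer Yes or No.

Characteristic polynomial: p(s) = s^2 + 4s + 4 = (s + 2)^2.
s = -2 has algebraic multiplicity 2; rank(T + 2I) = 1, so geometric multiplicity = 1.
Geometric multiplicity < algebraic multiplicity, so T is not diagonalizable.

No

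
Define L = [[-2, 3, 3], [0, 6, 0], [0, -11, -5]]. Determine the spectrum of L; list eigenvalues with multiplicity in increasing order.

-5, -2, 6

Characteristic polynomial: p(s) = s^3 + s^2 - 32s - 60 = (s - 6)(s + 2)(s + 5).
Roots (with multiplicity): -5, -2, 6.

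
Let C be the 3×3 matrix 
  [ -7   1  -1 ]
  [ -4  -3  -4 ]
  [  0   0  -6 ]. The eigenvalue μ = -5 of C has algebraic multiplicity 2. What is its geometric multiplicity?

1

C + 5I = [[-2, 1, -1], [-4, 2, -4], [0, 0, -1]].
This matrix has rank 2, so its null space has dimension 3 − 2 = 1.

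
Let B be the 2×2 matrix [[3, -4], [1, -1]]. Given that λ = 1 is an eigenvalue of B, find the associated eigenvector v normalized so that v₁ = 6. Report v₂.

B − 1I = [[2, -4], [1, -2]].
Solving (B − 1I)v = 0 gives the eigenspace spanned by (6, 3).
With v₁ = 6, v = (6, 3), so v₂ = 3.

3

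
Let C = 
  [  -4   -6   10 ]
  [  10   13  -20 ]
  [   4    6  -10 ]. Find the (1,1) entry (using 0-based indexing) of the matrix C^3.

37

Characteristic polynomial: t^3 + t^2 - 2t = t(t - 1)(t + 2), so the eigenvalues are -2, 0, 1.
t=0: eigenvector (5, -10, -4).
t=1: eigenvector (-2, 5, 2).
t=-2: eigenvector (-1, 2, 1).
P = [[5, -2, -1], [-10, 5, 2], [-4, 2, 1]], D = diag(0, 1, -2), P⁻¹ = [[1, 0, 1], [2, 1, 0], [0, -2, 5]].
C³ = P·diag(0, 1, -8)·P⁻¹ = [[-4, -18, 40], [10, 37, -80], [4, 18, -40]].
The requested entry is 37.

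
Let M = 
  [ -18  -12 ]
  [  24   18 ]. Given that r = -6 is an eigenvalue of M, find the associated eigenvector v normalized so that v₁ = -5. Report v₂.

M + 6I = [[-12, -12], [24, 24]].
Solving (M + 6I)v = 0 gives the eigenspace spanned by (-5, 5).
With v₁ = -5, v = (-5, 5), so v₂ = 5.

5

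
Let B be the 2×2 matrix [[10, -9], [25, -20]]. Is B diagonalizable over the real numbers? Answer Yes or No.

Characteristic polynomial: p(t) = t^2 + 10t + 25 = (t + 5)^2.
t = -5 has algebraic multiplicity 2; rank(B + 5I) = 1, so geometric multiplicity = 1.
Geometric multiplicity < algebraic multiplicity, so B is not diagonalizable.

No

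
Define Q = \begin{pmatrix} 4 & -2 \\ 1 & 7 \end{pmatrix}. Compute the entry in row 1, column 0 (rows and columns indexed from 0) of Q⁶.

Characteristic polynomial: s^2 - 11s + 30 = (s - 6)(s - 5), so the eigenvalues are 5, 6.
s=6: eigenvector (1, -1).
s=5: eigenvector (2, -1).
P = [[1, 2], [-1, -1]], D = diag(6, 5), P⁻¹ = [[-1, -2], [1, 1]].
Q⁶ = P·diag(46656, 15625)·P⁻¹ = [[-15406, -62062], [31031, 77687]].
The requested entry is 31031.

31031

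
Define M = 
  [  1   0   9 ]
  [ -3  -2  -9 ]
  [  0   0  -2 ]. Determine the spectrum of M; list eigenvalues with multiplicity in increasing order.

Characteristic polynomial: p(t) = t^3 + 3t^2 - 4 = (t - 1)(t + 2)^2.
Roots (with multiplicity): -2, -2, 1.

-2, -2, 1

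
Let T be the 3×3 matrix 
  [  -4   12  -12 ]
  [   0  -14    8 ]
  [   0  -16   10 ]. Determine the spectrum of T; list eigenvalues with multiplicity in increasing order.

Characteristic polynomial: p(r) = r^3 + 8r^2 + 4r - 48 = (r - 2)(r + 4)(r + 6).
Roots (with multiplicity): -6, -4, 2.

-6, -4, 2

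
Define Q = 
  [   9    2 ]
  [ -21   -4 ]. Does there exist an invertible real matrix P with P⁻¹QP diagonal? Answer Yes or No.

Yes

Characteristic polynomial: p(μ) = μ^2 - 5μ + 6 = (μ - 3)(μ - 2).
All 2 eigenvalues are distinct, so Q is diagonalizable.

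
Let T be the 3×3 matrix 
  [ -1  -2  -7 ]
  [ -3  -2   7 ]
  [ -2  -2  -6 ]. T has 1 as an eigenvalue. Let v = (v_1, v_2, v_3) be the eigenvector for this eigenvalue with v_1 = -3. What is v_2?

3

T − 1I = [[-2, -2, -7], [-3, -3, 7], [-2, -2, -7]].
Solving (T − 1I)v = 0 gives the eigenspace spanned by (-3, 3, 0).
With v_1 = -3, v = (-3, 3, 0), so v_2 = 3.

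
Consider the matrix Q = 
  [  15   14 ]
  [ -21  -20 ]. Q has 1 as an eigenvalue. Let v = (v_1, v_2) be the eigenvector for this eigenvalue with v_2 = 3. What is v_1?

Q − 1I = [[14, 14], [-21, -21]].
Solving (Q − 1I)v = 0 gives the eigenspace spanned by (-3, 3).
With v_2 = 3, v = (-3, 3), so v_1 = -3.

-3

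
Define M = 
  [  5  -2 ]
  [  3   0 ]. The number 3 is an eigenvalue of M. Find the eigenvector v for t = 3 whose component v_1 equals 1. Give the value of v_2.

1

M − 3I = [[2, -2], [3, -3]].
Solving (M − 3I)v = 0 gives the eigenspace spanned by (1, 1).
With v_1 = 1, v = (1, 1), so v_2 = 1.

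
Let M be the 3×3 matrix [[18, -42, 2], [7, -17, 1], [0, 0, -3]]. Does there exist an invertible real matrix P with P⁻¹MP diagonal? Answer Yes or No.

No

Characteristic polynomial: p(μ) = μ^3 + 2μ^2 - 15μ - 36 = (μ - 4)(μ + 3)^2.
μ = -3 has algebraic multiplicity 2; rank(M + 3I) = 2, so geometric multiplicity = 1.
Geometric multiplicity < algebraic multiplicity, so M is not diagonalizable.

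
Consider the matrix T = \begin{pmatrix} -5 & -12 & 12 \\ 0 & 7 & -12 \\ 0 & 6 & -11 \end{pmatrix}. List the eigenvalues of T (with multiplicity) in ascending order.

-5, -5, 1

Characteristic polynomial: p(λ) = λ^3 + 9λ^2 + 15λ - 25 = (λ - 1)(λ + 5)^2.
Roots (with multiplicity): -5, -5, 1.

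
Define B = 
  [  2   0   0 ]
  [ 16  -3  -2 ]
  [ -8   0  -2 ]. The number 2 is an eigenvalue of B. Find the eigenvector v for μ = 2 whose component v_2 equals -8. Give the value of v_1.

-2

B − 2I = [[0, 0, 0], [16, -5, -2], [-8, 0, -4]].
Solving (B − 2I)v = 0 gives the eigenspace spanned by (-2, -8, 4).
With v_2 = -8, v = (-2, -8, 4), so v_1 = -2.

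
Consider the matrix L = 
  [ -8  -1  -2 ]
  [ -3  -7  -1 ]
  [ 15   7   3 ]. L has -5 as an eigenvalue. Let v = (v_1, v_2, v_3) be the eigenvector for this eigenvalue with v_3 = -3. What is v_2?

L + 5I = [[-3, -1, -2], [-3, -2, -1], [15, 7, 8]].
Solving (L + 5I)v = 0 gives the eigenspace spanned by (3, -3, -3).
With v_3 = -3, v = (3, -3, -3), so v_2 = -3.

-3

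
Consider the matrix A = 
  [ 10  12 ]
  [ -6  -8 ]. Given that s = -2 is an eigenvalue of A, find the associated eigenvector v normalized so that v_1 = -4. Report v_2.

4

A + 2I = [[12, 12], [-6, -6]].
Solving (A + 2I)v = 0 gives the eigenspace spanned by (-4, 4).
With v_1 = -4, v = (-4, 4), so v_2 = 4.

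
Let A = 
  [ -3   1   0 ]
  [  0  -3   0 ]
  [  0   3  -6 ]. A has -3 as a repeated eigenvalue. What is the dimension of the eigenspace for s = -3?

1

A + 3I = [[0, 1, 0], [0, 0, 0], [0, 3, -3]].
This matrix has rank 2, so its null space has dimension 3 − 2 = 1.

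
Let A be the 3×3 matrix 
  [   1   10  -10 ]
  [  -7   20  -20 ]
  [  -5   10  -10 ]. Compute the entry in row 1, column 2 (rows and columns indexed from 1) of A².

Characteristic polynomial: λ^3 - 11λ^2 + 30λ = λ(λ - 6)(λ - 5), so the eigenvalues are 0, 5, 6.
λ=5: eigenvector (5, 1, -1).
λ=6: eigenvector (2, 1, 0).
λ=0: eigenvector (0, 1, 1).
P = [[5, 2, 0], [1, 1, 1], [-1, 0, 1]], D = diag(5, 6, 0), P⁻¹ = [[1, -2, 2], [-2, 5, -5], [1, -2, 3]].
A² = P·diag(25, 36, 0)·P⁻¹ = [[-19, 110, -110], [-47, 130, -130], [-25, 50, -50]].
The requested entry is 110.

110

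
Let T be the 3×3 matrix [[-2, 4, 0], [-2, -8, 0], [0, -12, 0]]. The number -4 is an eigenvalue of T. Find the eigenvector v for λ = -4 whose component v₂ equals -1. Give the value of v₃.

T + 4I = [[2, 4, 0], [-2, -4, 0], [0, -12, 4]].
Solving (T + 4I)v = 0 gives the eigenspace spanned by (2, -1, -3).
With v₂ = -1, v = (2, -1, -3), so v₃ = -3.

-3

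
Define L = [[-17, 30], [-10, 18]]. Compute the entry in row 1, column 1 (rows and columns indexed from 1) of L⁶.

-1931

Characteristic polynomial: λ^2 - λ - 6 = (λ - 3)(λ + 2), so the eigenvalues are -2, 3.
λ=3: eigenvector (-3, -2).
λ=-2: eigenvector (2, 1).
P = [[-3, 2], [-2, 1]], D = diag(3, -2), P⁻¹ = [[1, -2], [2, -3]].
L⁶ = P·diag(729, 64)·P⁻¹ = [[-1931, 3990], [-1330, 2724]].
The requested entry is -1931.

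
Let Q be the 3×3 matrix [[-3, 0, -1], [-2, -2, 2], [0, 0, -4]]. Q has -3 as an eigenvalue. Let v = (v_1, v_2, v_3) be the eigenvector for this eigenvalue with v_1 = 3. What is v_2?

6

Q + 3I = [[0, 0, -1], [-2, 1, 2], [0, 0, -1]].
Solving (Q + 3I)v = 0 gives the eigenspace spanned by (3, 6, 0).
With v_1 = 3, v = (3, 6, 0), so v_2 = 6.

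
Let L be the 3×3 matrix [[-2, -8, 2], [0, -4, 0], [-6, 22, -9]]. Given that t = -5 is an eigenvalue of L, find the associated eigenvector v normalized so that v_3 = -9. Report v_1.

L + 5I = [[3, -8, 2], [0, 1, 0], [-6, 22, -4]].
Solving (L + 5I)v = 0 gives the eigenspace spanned by (6, 0, -9).
With v_3 = -9, v = (6, 0, -9), so v_1 = 6.

6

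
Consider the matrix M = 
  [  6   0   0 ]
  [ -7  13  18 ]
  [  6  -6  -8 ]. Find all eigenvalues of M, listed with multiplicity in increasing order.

1, 4, 6

Characteristic polynomial: p(r) = r^3 - 11r^2 + 34r - 24 = (r - 6)(r - 4)(r - 1).
Roots (with multiplicity): 1, 4, 6.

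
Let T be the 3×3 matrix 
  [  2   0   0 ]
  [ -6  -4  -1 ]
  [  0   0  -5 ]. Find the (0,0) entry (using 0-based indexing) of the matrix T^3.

Characteristic polynomial: λ^3 + 7λ^2 + 2λ - 40 = (λ - 2)(λ + 4)(λ + 5), so the eigenvalues are -5, -4, 2.
λ=2: eigenvector (1, -1, 0).
λ=-4: eigenvector (0, 1, 0).
λ=-5: eigenvector (0, 1, 1).
P = [[1, 0, 0], [-1, 1, 1], [0, 0, 1]], D = diag(2, -4, -5), P⁻¹ = [[1, 0, 0], [1, 1, -1], [0, 0, 1]].
T³ = P·diag(8, -64, -125)·P⁻¹ = [[8, 0, 0], [-72, -64, -61], [0, 0, -125]].
The requested entry is 8.

8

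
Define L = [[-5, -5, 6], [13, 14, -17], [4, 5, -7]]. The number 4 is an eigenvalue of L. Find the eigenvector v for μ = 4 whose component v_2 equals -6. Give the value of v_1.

L − 4I = [[-9, -5, 6], [13, 10, -17], [4, 5, -11]].
Solving (L − 4I)v = 0 gives the eigenspace spanned by (2, -6, -2).
With v_2 = -6, v = (2, -6, -2), so v_1 = 2.

2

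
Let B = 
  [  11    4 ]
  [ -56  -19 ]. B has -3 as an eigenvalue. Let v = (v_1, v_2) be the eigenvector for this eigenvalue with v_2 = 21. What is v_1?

B + 3I = [[14, 4], [-56, -16]].
Solving (B + 3I)v = 0 gives the eigenspace spanned by (-6, 21).
With v_2 = 21, v = (-6, 21), so v_1 = -6.

-6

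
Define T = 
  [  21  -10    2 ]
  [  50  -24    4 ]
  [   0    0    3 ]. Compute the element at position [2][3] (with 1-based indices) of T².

Characteristic polynomial: λ^3 - 13λ + 12 = (λ - 3)(λ - 1)(λ + 4), so the eigenvalues are -4, 1, 3.
λ=1: eigenvector (1, 2, 0).
λ=-4: eigenvector (2, 5, 0).
λ=3: eigenvector (1, 2, 1).
P = [[1, 2, 1], [2, 5, 2], [0, 0, 1]], D = diag(1, -4, 3), P⁻¹ = [[5, -2, -1], [-2, 1, 0], [0, 0, 1]].
T² = P·diag(1, 16, 9)·P⁻¹ = [[-59, 30, 8], [-150, 76, 16], [0, 0, 9]].
The requested entry is 16.

16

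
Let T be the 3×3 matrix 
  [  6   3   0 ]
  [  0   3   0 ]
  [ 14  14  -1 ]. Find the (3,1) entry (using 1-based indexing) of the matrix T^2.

70

Characteristic polynomial: λ^3 - 8λ^2 + 9λ + 18 = (λ - 6)(λ - 3)(λ + 1), so the eigenvalues are -1, 3, 6.
λ=6: eigenvector (1, 0, 2).
λ=3: eigenvector (-1, 1, 0).
λ=-1: eigenvector (0, 0, 1).
P = [[1, -1, 0], [0, 1, 0], [2, 0, 1]], D = diag(6, 3, -1), P⁻¹ = [[1, 1, 0], [0, 1, 0], [-2, -2, 1]].
T² = P·diag(36, 9, 1)·P⁻¹ = [[36, 27, 0], [0, 9, 0], [70, 70, 1]].
The requested entry is 70.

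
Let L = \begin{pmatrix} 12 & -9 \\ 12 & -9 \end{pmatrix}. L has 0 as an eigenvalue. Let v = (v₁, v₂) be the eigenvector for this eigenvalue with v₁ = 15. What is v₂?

20

L = [[12, -9], [12, -9]].
Solving (L)v = 0 gives the eigenspace spanned by (15, 20).
With v₁ = 15, v = (15, 20), so v₂ = 20.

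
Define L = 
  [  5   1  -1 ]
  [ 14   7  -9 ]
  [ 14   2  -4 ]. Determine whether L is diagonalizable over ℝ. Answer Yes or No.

Characteristic polynomial: p(s) = s^3 - 8s^2 + 5s + 50 = (s - 5)^2(s + 2).
s = 5 has algebraic multiplicity 2; rank(L − 5I) = 2, so geometric multiplicity = 1.
Geometric multiplicity < algebraic multiplicity, so L is not diagonalizable.

No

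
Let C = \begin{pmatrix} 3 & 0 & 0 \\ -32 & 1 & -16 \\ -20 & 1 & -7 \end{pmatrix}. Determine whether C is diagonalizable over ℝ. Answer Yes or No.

No

Characteristic polynomial: p(t) = t^3 + 3t^2 - 9t - 27 = (t - 3)(t + 3)^2.
t = -3 has algebraic multiplicity 2; rank(C + 3I) = 2, so geometric multiplicity = 1.
Geometric multiplicity < algebraic multiplicity, so C is not diagonalizable.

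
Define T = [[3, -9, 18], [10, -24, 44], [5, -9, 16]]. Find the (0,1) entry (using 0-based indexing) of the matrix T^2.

Characteristic polynomial: λ^3 + 5λ^2 - 12λ - 36 = (λ - 3)(λ + 2)(λ + 6), so the eigenvalues are -6, -2, 3.
λ=3: eigenvector (1, 2, 1).
λ=-6: eigenvector (1, 3, 1).
λ=-2: eigenvector (0, 2, 1).
P = [[1, 1, 0], [2, 3, 2], [1, 1, 1]], D = diag(3, -6, -2), P⁻¹ = [[1, -1, 2], [0, 1, -2], [-1, 0, 1]].
T² = P·diag(9, 36, 4)·P⁻¹ = [[9, 27, -54], [10, 90, -172], [5, 27, -50]].
The requested entry is 27.

27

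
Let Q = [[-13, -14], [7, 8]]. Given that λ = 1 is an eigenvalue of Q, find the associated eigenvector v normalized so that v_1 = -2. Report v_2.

2

Q − 1I = [[-14, -14], [7, 7]].
Solving (Q − 1I)v = 0 gives the eigenspace spanned by (-2, 2).
With v_1 = -2, v = (-2, 2), so v_2 = 2.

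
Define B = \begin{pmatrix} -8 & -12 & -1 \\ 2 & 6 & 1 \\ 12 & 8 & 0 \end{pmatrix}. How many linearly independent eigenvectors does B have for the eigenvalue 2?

1

B − 2I = [[-10, -12, -1], [2, 4, 1], [12, 8, -2]].
This matrix has rank 2, so its null space has dimension 3 − 2 = 1.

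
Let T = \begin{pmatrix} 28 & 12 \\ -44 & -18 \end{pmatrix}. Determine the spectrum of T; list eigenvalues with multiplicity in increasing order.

4, 6

Characteristic polynomial: p(μ) = μ^2 - 10μ + 24 = (μ - 6)(μ - 4).
Roots (with multiplicity): 4, 6.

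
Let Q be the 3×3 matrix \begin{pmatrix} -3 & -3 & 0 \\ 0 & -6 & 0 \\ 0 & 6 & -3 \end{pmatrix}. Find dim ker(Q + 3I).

Q + 3I = [[0, -3, 0], [0, -3, 0], [0, 6, 0]].
This matrix has rank 1, so its null space has dimension 3 − 1 = 2.

2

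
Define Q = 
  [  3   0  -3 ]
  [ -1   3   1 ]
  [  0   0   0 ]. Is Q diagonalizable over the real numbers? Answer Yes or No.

Characteristic polynomial: p(t) = t^3 - 6t^2 + 9t = t(t - 3)^2.
t = 3 has algebraic multiplicity 2; rank(Q − 3I) = 2, so geometric multiplicity = 1.
Geometric multiplicity < algebraic multiplicity, so Q is not diagonalizable.

No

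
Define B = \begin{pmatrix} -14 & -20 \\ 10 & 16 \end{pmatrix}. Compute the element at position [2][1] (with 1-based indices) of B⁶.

Characteristic polynomial: s^2 - 2s - 24 = (s - 6)(s + 4), so the eigenvalues are -4, 6.
s=6: eigenvector (-1, 1).
s=-4: eigenvector (2, -1).
P = [[-1, 2], [1, -1]], D = diag(6, -4), P⁻¹ = [[1, 2], [1, 1]].
B⁶ = P·diag(46656, 4096)·P⁻¹ = [[-38464, -85120], [42560, 89216]].
The requested entry is 42560.

42560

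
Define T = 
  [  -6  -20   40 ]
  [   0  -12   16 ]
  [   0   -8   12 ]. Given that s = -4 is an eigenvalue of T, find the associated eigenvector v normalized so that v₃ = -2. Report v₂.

T + 4I = [[-2, -20, 40], [0, -8, 16], [0, -8, 16]].
Solving (T + 4I)v = 0 gives the eigenspace spanned by (0, -4, -2).
With v₃ = -2, v = (0, -4, -2), so v₂ = -4.

-4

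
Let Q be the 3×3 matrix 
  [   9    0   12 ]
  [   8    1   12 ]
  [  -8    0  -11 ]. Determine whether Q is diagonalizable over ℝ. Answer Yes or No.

Yes

Characteristic polynomial: p(t) = t^3 + t^2 - 5t + 3 = (t - 1)^2(t + 3).
t = 1 has algebraic multiplicity 2; rank(Q − 1I) = 1, so geometric multiplicity = 2.
Every eigenvalue has geometric = algebraic multiplicity, so Q is diagonalizable.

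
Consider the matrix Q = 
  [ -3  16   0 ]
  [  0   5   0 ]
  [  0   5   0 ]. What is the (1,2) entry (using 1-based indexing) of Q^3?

304

Characteristic polynomial: μ^3 - 2μ^2 - 15μ = μ(μ - 5)(μ + 3), so the eigenvalues are -3, 0, 5.
μ=-3: eigenvector (1, 0, 0).
μ=0: eigenvector (0, 0, 1).
μ=5: eigenvector (2, 1, 1).
P = [[1, 0, 2], [0, 0, 1], [0, 1, 1]], D = diag(-3, 0, 5), P⁻¹ = [[1, -2, 0], [0, -1, 1], [0, 1, 0]].
Q³ = P·diag(-27, 0, 125)·P⁻¹ = [[-27, 304, 0], [0, 125, 0], [0, 125, 0]].
The requested entry is 304.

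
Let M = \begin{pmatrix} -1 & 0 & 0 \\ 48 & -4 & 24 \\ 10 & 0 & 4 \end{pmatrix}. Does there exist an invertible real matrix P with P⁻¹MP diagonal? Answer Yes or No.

Yes

Characteristic polynomial: p(s) = s^3 + s^2 - 16s - 16 = (s - 4)(s + 1)(s + 4).
All 3 eigenvalues are distinct, so M is diagonalizable.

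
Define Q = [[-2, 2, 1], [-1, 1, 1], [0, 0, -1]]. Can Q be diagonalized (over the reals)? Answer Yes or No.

Characteristic polynomial: p(μ) = μ^3 + 2μ^2 + μ = μ(μ + 1)^2.
μ = -1 has algebraic multiplicity 2; rank(Q + 1I) = 1, so geometric multiplicity = 2.
Every eigenvalue has geometric = algebraic multiplicity, so Q is diagonalizable.

Yes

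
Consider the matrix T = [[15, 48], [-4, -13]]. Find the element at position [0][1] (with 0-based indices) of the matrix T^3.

336

Characteristic polynomial: s^2 - 2s - 3 = (s - 3)(s + 1), so the eigenvalues are -1, 3.
s=3: eigenvector (4, -1).
s=-1: eigenvector (-3, 1).
P = [[4, -3], [-1, 1]], D = diag(3, -1), P⁻¹ = [[1, 3], [1, 4]].
T³ = P·diag(27, -1)·P⁻¹ = [[111, 336], [-28, -85]].
The requested entry is 336.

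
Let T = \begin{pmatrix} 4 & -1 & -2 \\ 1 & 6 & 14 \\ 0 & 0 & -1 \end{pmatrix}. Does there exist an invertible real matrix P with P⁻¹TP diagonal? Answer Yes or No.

Characteristic polynomial: p(s) = s^3 - 9s^2 + 15s + 25 = (s - 5)^2(s + 1).
s = 5 has algebraic multiplicity 2; rank(T − 5I) = 2, so geometric multiplicity = 1.
Geometric multiplicity < algebraic multiplicity, so T is not diagonalizable.

No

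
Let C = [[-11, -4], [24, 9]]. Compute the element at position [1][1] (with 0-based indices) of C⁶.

-1455

Characteristic polynomial: μ^2 + 2μ - 3 = (μ - 1)(μ + 3), so the eigenvalues are -3, 1.
μ=1: eigenvector (1, -3).
μ=-3: eigenvector (1, -2).
P = [[1, 1], [-3, -2]], D = diag(1, -3), P⁻¹ = [[-2, -1], [3, 1]].
C⁶ = P·diag(1, 729)·P⁻¹ = [[2185, 728], [-4368, -1455]].
The requested entry is -1455.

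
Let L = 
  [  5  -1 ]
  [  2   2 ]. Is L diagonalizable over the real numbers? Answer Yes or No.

Yes

Characteristic polynomial: p(s) = s^2 - 7s + 12 = (s - 4)(s - 3).
All 2 eigenvalues are distinct, so L is diagonalizable.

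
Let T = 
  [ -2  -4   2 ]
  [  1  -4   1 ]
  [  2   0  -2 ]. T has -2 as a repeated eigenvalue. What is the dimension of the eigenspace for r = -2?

1

T + 2I = [[0, -4, 2], [1, -2, 1], [2, 0, 0]].
This matrix has rank 2, so its null space has dimension 3 − 2 = 1.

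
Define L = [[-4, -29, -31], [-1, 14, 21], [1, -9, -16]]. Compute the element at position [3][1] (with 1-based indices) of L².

-11

Characteristic polynomial: r^3 + 6r^2 - 25r - 150 = (r - 5)(r + 5)(r + 6), so the eigenvalues are -6, -5, 5.
r=-5: eigenvector (2, -1, 1).
r=5: eigenvector (-3, 2, -1).
r=-6: eigenvector (1, -1, 1).
P = [[2, -3, 1], [-1, 2, -1], [1, -1, 1]], D = diag(-5, 5, -6), P⁻¹ = [[1, 2, 1], [0, 1, 1], [-1, -1, 1]].
L² = P·diag(25, 25, 36)·P⁻¹ = [[14, -11, 11], [11, 36, -11], [-11, -11, 36]].
The requested entry is -11.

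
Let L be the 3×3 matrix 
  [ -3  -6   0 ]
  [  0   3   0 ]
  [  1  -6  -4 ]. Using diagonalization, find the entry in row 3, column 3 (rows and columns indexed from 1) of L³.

Characteristic polynomial: s^3 + 4s^2 - 9s - 36 = (s - 3)(s + 3)(s + 4), so the eigenvalues are -4, -3, 3.
s=3: eigenvector (-1, 1, -1).
s=-3: eigenvector (1, 0, 1).
s=-4: eigenvector (0, 0, 1).
P = [[-1, 1, 0], [1, 0, 0], [-1, 1, 1]], D = diag(3, -3, -4), P⁻¹ = [[0, 1, 0], [1, 1, 0], [-1, 0, 1]].
L³ = P·diag(27, -27, -64)·P⁻¹ = [[-27, -54, 0], [0, 27, 0], [37, -54, -64]].
The requested entry is -64.

-64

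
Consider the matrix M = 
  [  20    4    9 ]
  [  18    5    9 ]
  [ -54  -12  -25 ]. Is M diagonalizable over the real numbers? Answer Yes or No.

Characteristic polynomial: p(r) = r^3 - 3r - 2 = (r - 2)(r + 1)^2.
r = -1 has algebraic multiplicity 2; rank(M + 1I) = 2, so geometric multiplicity = 1.
Geometric multiplicity < algebraic multiplicity, so M is not diagonalizable.

No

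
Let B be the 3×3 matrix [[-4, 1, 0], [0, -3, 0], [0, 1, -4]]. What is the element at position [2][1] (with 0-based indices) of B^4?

-175

Characteristic polynomial: λ^3 + 11λ^2 + 40λ + 48 = (λ + 3)(λ + 4)^2, so the eigenvalues are -4, -4, -3.
λ=-4: eigenvector (3, 0, 2).
λ=-3: eigenvector (1, 1, 1).
λ=-4: eigenvector (1, 0, 1).
P = [[3, 1, 1], [0, 1, 0], [2, 1, 1]], D = diag(-4, -3, -4), P⁻¹ = [[1, 0, -1], [0, 1, 0], [-2, -1, 3]].
B⁴ = P·diag(256, 81, 256)·P⁻¹ = [[256, -175, 0], [0, 81, 0], [0, -175, 256]].
The requested entry is -175.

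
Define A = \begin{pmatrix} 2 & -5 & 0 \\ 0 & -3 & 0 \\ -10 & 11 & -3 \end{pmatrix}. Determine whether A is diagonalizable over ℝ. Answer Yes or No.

No

Characteristic polynomial: p(r) = r^3 + 4r^2 - 3r - 18 = (r - 2)(r + 3)^2.
r = -3 has algebraic multiplicity 2; rank(A + 3I) = 2, so geometric multiplicity = 1.
Geometric multiplicity < algebraic multiplicity, so A is not diagonalizable.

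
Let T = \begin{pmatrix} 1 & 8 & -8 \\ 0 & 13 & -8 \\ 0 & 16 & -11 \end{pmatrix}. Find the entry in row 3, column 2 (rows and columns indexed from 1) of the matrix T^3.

Characteristic polynomial: s^3 - 3s^2 - 13s + 15 = (s - 5)(s - 1)(s + 3), so the eigenvalues are -3, 1, 5.
s=1: eigenvector (1, 0, 0).
s=5: eigenvector (0, 1, 1).
s=-3: eigenvector (2, 1, 2).
P = [[1, 0, 2], [0, 1, 1], [0, 1, 2]], D = diag(1, 5, -3), P⁻¹ = [[1, 2, -2], [0, 2, -1], [0, -1, 1]].
T³ = P·diag(1, 125, -27)·P⁻¹ = [[1, 56, -56], [0, 277, -152], [0, 304, -179]].
The requested entry is 304.

304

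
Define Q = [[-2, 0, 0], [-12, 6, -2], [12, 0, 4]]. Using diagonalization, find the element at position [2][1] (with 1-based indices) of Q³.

Characteristic polynomial: t^3 - 8t^2 + 4t + 48 = (t - 6)(t - 4)(t + 2), so the eigenvalues are -2, 4, 6.
t=-2: eigenvector (1, 1, -2).
t=6: eigenvector (0, 1, 0).
t=4: eigenvector (0, 1, 1).
P = [[1, 0, 0], [1, 1, 1], [-2, 0, 1]], D = diag(-2, 6, 4), P⁻¹ = [[1, 0, 0], [-3, 1, -1], [2, 0, 1]].
Q³ = P·diag(-8, 216, 64)·P⁻¹ = [[-8, 0, 0], [-528, 216, -152], [144, 0, 64]].
The requested entry is -528.

-528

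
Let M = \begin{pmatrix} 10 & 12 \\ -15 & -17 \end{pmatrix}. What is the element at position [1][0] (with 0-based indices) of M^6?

Characteristic polynomial: t^2 + 7t + 10 = (t + 2)(t + 5), so the eigenvalues are -5, -2.
t=-2: eigenvector (1, -1).
t=-5: eigenvector (-4, 5).
P = [[1, -4], [-1, 5]], D = diag(-2, -5), P⁻¹ = [[5, 4], [1, 1]].
M⁶ = P·diag(64, 15625)·P⁻¹ = [[-62180, -62244], [77805, 77869]].
The requested entry is 77805.

77805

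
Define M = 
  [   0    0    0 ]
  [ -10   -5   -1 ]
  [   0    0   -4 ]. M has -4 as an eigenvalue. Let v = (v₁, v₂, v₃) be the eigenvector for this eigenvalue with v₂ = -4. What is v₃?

M + 4I = [[4, 0, 0], [-10, -1, -1], [0, 0, 0]].
Solving (M + 4I)v = 0 gives the eigenspace spanned by (0, -4, 4).
With v₂ = -4, v = (0, -4, 4), so v₃ = 4.

4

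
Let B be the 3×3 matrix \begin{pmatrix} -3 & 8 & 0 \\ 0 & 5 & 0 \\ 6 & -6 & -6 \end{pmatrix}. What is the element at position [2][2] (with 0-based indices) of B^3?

-216

Characteristic polynomial: s^3 + 4s^2 - 27s - 90 = (s - 5)(s + 3)(s + 6), so the eigenvalues are -6, -3, 5.
s=5: eigenvector (1, 1, 0).
s=-3: eigenvector (-1, 0, -2).
s=-6: eigenvector (0, 0, 1).
P = [[1, -1, 0], [1, 0, 0], [0, -2, 1]], D = diag(5, -3, -6), P⁻¹ = [[0, 1, 0], [-1, 1, 0], [-2, 2, 1]].
B³ = P·diag(125, -27, -216)·P⁻¹ = [[-27, 152, 0], [0, 125, 0], [378, -378, -216]].
The requested entry is -216.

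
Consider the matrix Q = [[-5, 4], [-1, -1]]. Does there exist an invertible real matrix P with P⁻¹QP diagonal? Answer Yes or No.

No

Characteristic polynomial: p(μ) = μ^2 + 6μ + 9 = (μ + 3)^2.
μ = -3 has algebraic multiplicity 2; rank(Q + 3I) = 1, so geometric multiplicity = 1.
Geometric multiplicity < algebraic multiplicity, so Q is not diagonalizable.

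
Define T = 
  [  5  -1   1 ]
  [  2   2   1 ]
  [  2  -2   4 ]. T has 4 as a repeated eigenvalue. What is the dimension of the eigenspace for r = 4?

1

T − 4I = [[1, -1, 1], [2, -2, 1], [2, -2, 0]].
This matrix has rank 2, so its null space has dimension 3 − 2 = 1.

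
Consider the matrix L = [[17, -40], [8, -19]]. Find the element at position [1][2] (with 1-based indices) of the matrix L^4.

Characteristic polynomial: λ^2 + 2λ - 3 = (λ - 1)(λ + 3), so the eigenvalues are -3, 1.
λ=-3: eigenvector (2, 1).
λ=1: eigenvector (-5, -2).
P = [[2, -5], [1, -2]], D = diag(-3, 1), P⁻¹ = [[-2, 5], [-1, 2]].
L⁴ = P·diag(81, 1)·P⁻¹ = [[-319, 800], [-160, 401]].
The requested entry is 800.

800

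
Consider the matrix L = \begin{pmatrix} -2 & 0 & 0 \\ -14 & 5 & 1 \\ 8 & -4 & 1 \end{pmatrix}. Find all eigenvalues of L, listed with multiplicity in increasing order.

-2, 3, 3

Characteristic polynomial: p(μ) = μ^3 - 4μ^2 - 3μ + 18 = (μ - 3)^2(μ + 2).
Roots (with multiplicity): -2, 3, 3.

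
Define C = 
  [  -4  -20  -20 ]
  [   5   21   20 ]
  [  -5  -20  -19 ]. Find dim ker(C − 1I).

2

C − 1I = [[-5, -20, -20], [5, 20, 20], [-5, -20, -20]].
This matrix has rank 1, so its null space has dimension 3 − 1 = 2.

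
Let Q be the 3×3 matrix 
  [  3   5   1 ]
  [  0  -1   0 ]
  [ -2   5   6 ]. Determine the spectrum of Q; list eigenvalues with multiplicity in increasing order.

-1, 4, 5

Characteristic polynomial: p(μ) = μ^3 - 8μ^2 + 11μ + 20 = (μ - 5)(μ - 4)(μ + 1).
Roots (with multiplicity): -1, 4, 5.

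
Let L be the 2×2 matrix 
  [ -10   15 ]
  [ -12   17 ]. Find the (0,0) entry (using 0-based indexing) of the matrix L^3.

-460

Characteristic polynomial: μ^2 - 7μ + 10 = (μ - 5)(μ - 2), so the eigenvalues are 2, 5.
μ=2: eigenvector (-5, -4).
μ=5: eigenvector (1, 1).
P = [[-5, 1], [-4, 1]], D = diag(2, 5), P⁻¹ = [[-1, 1], [-4, 5]].
L³ = P·diag(8, 125)·P⁻¹ = [[-460, 585], [-468, 593]].
The requested entry is -460.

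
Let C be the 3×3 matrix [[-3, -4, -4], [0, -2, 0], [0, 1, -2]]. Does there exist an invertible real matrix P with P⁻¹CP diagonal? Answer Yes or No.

Characteristic polynomial: p(t) = t^3 + 7t^2 + 16t + 12 = (t + 2)^2(t + 3).
t = -2 has algebraic multiplicity 2; rank(C + 2I) = 2, so geometric multiplicity = 1.
Geometric multiplicity < algebraic multiplicity, so C is not diagonalizable.

No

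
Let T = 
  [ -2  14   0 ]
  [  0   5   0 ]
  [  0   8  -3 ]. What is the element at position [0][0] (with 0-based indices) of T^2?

Characteristic polynomial: s^3 - 19s - 30 = (s - 5)(s + 2)(s + 3), so the eigenvalues are -3, -2, 5.
s=-2: eigenvector (1, 0, 0).
s=5: eigenvector (2, 1, 1).
s=-3: eigenvector (0, 0, -1).
P = [[1, 2, 0], [0, 1, 0], [0, 1, -1]], D = diag(-2, 5, -3), P⁻¹ = [[1, -2, 0], [0, 1, 0], [0, 1, -1]].
T² = P·diag(4, 25, 9)·P⁻¹ = [[4, 42, 0], [0, 25, 0], [0, 16, 9]].
The requested entry is 4.

4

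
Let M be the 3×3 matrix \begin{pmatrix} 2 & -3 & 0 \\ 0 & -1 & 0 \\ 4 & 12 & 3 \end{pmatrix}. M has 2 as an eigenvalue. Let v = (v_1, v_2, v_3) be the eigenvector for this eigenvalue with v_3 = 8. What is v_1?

-2

M − 2I = [[0, -3, 0], [0, -3, 0], [4, 12, 1]].
Solving (M − 2I)v = 0 gives the eigenspace spanned by (-2, 0, 8).
With v_3 = 8, v = (-2, 0, 8), so v_1 = -2.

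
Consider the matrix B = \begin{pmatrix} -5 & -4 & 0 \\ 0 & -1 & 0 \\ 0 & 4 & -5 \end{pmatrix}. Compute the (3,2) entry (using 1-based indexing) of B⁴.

-624

Characteristic polynomial: t^3 + 11t^2 + 35t + 25 = (t + 1)(t + 5)^2, so the eigenvalues are -5, -5, -1.
t=-5: eigenvector (1, 0, 0).
t=-5: eigenvector (0, 0, 1).
t=-1: eigenvector (-1, 1, 1).
P = [[1, 0, -1], [0, 0, 1], [0, 1, 1]], D = diag(-5, -5, -1), P⁻¹ = [[1, 1, 0], [0, -1, 1], [0, 1, 0]].
B⁴ = P·diag(625, 625, 1)·P⁻¹ = [[625, 624, 0], [0, 1, 0], [0, -624, 625]].
The requested entry is -624.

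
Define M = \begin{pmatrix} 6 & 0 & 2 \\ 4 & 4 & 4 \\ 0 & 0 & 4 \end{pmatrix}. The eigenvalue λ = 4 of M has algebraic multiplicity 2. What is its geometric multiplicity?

M − 4I = [[2, 0, 2], [4, 0, 4], [0, 0, 0]].
This matrix has rank 1, so its null space has dimension 3 − 1 = 2.

2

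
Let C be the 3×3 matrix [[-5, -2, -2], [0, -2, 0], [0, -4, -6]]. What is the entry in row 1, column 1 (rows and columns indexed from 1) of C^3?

-125

Characteristic polynomial: μ^3 + 13μ^2 + 52μ + 60 = (μ + 2)(μ + 5)(μ + 6), so the eigenvalues are -6, -5, -2.
μ=-2: eigenvector (0, -1, 1).
μ=-6: eigenvector (2, 0, 1).
μ=-5: eigenvector (1, 0, 0).
P = [[0, 2, 1], [-1, 0, 0], [1, 1, 0]], D = diag(-2, -6, -5), P⁻¹ = [[0, -1, 0], [0, 1, 1], [1, -2, -2]].
C³ = P·diag(-8, -216, -125)·P⁻¹ = [[-125, -182, -182], [0, -8, 0], [0, -208, -216]].
The requested entry is -125.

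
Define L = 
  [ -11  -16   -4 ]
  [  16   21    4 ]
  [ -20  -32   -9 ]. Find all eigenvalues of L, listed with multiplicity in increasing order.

Characteristic polynomial: p(r) = r^3 - r^2 - 17r - 15 = (r - 5)(r + 1)(r + 3).
Roots (with multiplicity): -3, -1, 5.

-3, -1, 5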